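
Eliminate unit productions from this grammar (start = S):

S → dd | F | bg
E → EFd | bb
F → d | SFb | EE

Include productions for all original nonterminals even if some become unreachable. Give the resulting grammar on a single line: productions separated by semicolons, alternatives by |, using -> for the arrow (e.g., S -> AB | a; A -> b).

S -> d | EE | bg | dd | SFb; E -> bb | EFd; F -> d | EE | SFb

Unit productions: S->F.
Unit pairs (A ⇒* B via units): (S,F).
S: inherits non-unit rules of {F, S} → EE | SFb | bg | d | dd.
E: inherits non-unit rules of {E} → EFd | bb.
F: inherits non-unit rules of {F} → EE | SFb | d.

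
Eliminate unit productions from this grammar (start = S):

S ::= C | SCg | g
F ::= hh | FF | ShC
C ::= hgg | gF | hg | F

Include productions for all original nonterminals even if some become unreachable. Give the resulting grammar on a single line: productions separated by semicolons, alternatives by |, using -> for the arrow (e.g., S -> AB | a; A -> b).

Unit productions: C->F, S->C.
Unit pairs (A ⇒* B via units): (C,F), (S,C), (S,F).
S: inherits non-unit rules of {C, F, S} → FF | SCg | ShC | g | gF | hg | hgg | hh.
C: inherits non-unit rules of {C, F} → FF | ShC | gF | hg | hgg | hh.
F: inherits non-unit rules of {F} → FF | ShC | hh.

S -> g | FF | gF | hg | hh | SCg | ShC | hgg; C -> FF | gF | hg | hh | ShC | hgg; F -> FF | hh | ShC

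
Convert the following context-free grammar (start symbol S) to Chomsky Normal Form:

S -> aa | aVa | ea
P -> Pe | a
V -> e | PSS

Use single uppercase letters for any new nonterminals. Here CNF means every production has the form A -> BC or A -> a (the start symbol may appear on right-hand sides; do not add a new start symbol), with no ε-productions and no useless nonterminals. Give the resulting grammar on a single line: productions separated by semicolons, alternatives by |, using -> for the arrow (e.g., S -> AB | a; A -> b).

No ε-productions.
No unit productions to eliminate.
TERM: introduce B -> a, A -> e and substitute in every rule of length ≥2.
BIN: S -> BVB becomes S -> BC, C -> VB; V -> PSS becomes V -> PD, D -> SS.

S -> AB | BB | BC; A -> e; B -> a; C -> VB; D -> SS; P -> a | PA; V -> e | PD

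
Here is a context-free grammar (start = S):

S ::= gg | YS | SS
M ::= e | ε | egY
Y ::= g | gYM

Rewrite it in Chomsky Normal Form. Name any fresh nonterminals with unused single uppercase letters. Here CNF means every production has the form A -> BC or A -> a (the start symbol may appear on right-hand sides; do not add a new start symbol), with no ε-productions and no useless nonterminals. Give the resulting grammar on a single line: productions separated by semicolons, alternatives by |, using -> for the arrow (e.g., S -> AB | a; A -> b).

S -> BB | SS | YS; A -> e; B -> g; C -> BY; D -> YM; M -> e | AC; Y -> g | BD | BY

Nullable: {M}; after ε-elimination: S -> SS | YS | gg; M -> e | egY; Y -> g | gY | gYM.
No unit productions to eliminate.
TERM: introduce A -> e, B -> g and substitute in every rule of length ≥2.
BIN: M -> ABY becomes M -> AC, C -> BY; Y -> BYM becomes Y -> BD, D -> YM.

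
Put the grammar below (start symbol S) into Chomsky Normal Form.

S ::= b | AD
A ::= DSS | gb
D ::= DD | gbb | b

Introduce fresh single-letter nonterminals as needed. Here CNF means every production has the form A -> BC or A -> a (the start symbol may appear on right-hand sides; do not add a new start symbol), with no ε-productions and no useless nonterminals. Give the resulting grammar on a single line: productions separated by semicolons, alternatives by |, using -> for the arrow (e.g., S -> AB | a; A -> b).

S -> b | AD; A -> BC | DE; B -> g; C -> b; D -> b | BF | DD; E -> SS; F -> CC

No ε-productions.
No unit productions to eliminate.
TERM: introduce C -> b, B -> g and substitute in every rule of length ≥2.
BIN: A -> DSS becomes A -> DE, E -> SS; D -> BCC becomes D -> BF, F -> CC.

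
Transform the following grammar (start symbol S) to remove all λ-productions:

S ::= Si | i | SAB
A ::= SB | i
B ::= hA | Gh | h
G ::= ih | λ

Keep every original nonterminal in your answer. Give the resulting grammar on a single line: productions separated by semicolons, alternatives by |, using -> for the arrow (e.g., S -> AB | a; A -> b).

Nullable set: {G}.
B -> Gh: G nullable, giving Gh | h.
Drop G -> λ.
Unchanged (no nullable symbols): S -> SAB; S -> Si; S -> i; A -> SB; A -> i; B -> h; B -> hA; G -> ih.

S -> i | Si | SAB; A -> i | SB; B -> h | Gh | hA; G -> ih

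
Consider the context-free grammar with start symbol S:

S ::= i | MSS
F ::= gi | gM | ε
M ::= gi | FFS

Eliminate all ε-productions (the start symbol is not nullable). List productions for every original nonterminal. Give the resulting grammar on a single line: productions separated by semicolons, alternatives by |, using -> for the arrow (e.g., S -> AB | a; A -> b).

Nullable set: {F}.
Drop F -> ε.
M -> FFS: F, F nullable, giving FFS | FS | S.
Unchanged (no nullable symbols): S -> MSS; S -> i; F -> gM; F -> gi; M -> gi.

S -> i | MSS; F -> gM | gi; M -> S | FS | gi | FFS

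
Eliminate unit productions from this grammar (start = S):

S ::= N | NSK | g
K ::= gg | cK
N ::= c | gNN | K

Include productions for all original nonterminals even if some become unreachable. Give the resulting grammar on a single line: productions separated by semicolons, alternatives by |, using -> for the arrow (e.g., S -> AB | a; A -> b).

S -> c | g | cK | gg | NSK | gNN; K -> cK | gg; N -> c | cK | gg | gNN

Unit productions: N->K, S->N.
Unit pairs (A ⇒* B via units): (N,K), (S,K), (S,N).
S: inherits non-unit rules of {K, N, S} → NSK | c | cK | g | gNN | gg.
K: inherits non-unit rules of {K} → cK | gg.
N: inherits non-unit rules of {K, N} → c | cK | gNN | gg.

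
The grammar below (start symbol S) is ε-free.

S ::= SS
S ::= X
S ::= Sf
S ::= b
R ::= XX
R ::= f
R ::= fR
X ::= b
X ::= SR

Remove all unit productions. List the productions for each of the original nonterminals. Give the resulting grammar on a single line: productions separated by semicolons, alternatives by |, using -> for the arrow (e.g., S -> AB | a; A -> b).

Unit productions: S->X.
Unit pairs (A ⇒* B via units): (S,X).
S: inherits non-unit rules of {S, X} → SR | SS | Sf | b.
R: inherits non-unit rules of {R} → XX | f | fR.
X: inherits non-unit rules of {X} → SR | b.

S -> b | SR | SS | Sf; R -> f | XX | fR; X -> b | SR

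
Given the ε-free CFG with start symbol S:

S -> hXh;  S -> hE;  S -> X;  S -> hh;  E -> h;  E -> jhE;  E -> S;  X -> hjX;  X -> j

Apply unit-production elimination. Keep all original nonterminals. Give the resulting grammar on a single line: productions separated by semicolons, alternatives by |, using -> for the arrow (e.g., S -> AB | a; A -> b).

Unit productions: E->S, S->X.
Unit pairs (A ⇒* B via units): (E,S), (E,X), (S,X).
S: inherits non-unit rules of {S, X} → hE | hXh | hh | hjX | j.
E: inherits non-unit rules of {E, S, X} → h | hE | hXh | hh | hjX | j | jhE.
X: inherits non-unit rules of {X} → hjX | j.

S -> j | hE | hh | hXh | hjX; E -> h | j | hE | hh | hXh | hjX | jhE; X -> j | hjX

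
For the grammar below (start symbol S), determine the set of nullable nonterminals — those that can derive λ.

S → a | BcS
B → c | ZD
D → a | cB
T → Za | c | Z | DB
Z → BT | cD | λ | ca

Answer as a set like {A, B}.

{T, Z}

Directly nullable (have an ε-rule): {Z}.
T is nullable via T -> Z (every symbol on the right is already known nullable).
Not nullable: B, D, S — each has a terminal in every rule's right-hand side or depends on a non-nullable symbol.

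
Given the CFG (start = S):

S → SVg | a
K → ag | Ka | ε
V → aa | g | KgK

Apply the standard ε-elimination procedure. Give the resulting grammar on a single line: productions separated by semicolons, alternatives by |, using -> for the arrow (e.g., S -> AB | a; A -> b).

Nullable set: {K}.
Drop K -> ε.
K -> Ka: K nullable, giving Ka | a.
V -> KgK: K, K nullable, giving Kg | KgK | g | gK.
Unchanged (no nullable symbols): S -> SVg; S -> a; K -> ag; V -> aa; V -> g.

S -> a | SVg; K -> a | Ka | ag; V -> g | Kg | aa | gK | KgK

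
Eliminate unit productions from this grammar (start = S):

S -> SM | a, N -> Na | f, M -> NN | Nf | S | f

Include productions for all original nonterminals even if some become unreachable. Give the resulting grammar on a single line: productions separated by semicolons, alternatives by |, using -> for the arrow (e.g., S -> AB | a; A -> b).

Unit productions: M->S.
Unit pairs (A ⇒* B via units): (M,S).
S: inherits non-unit rules of {S} → SM | a.
M: inherits non-unit rules of {M, S} → NN | Nf | SM | a | f.
N: inherits non-unit rules of {N} → Na | f.

S -> a | SM; M -> a | f | NN | Nf | SM; N -> f | Na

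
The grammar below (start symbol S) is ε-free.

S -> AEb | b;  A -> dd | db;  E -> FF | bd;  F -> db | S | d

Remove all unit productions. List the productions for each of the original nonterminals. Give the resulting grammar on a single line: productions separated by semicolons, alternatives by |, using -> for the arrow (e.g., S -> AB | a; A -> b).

S -> b | AEb; A -> db | dd; E -> FF | bd; F -> b | d | db | AEb

Unit productions: F->S.
Unit pairs (A ⇒* B via units): (F,S).
S: inherits non-unit rules of {S} → AEb | b.
A: inherits non-unit rules of {A} → db | dd.
E: inherits non-unit rules of {E} → FF | bd.
F: inherits non-unit rules of {F, S} → AEb | b | d | db.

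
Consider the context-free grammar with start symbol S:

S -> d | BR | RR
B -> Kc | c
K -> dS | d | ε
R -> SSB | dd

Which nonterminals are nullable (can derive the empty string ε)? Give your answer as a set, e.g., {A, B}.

Directly nullable (have an ε-rule): {K}.
Not nullable: B, R, S — each has a terminal in every rule's right-hand side or depends on a non-nullable symbol.

{K}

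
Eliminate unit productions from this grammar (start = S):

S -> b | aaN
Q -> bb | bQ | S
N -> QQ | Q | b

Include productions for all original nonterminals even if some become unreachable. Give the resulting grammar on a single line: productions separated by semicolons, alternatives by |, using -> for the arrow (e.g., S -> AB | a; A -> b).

S -> b | aaN; N -> b | QQ | bQ | bb | aaN; Q -> b | bQ | bb | aaN

Unit productions: N->Q, Q->S.
Unit pairs (A ⇒* B via units): (N,Q), (N,S), (Q,S).
S: inherits non-unit rules of {S} → aaN | b.
N: inherits non-unit rules of {N, Q, S} → QQ | aaN | b | bQ | bb.
Q: inherits non-unit rules of {Q, S} → aaN | b | bQ | bb.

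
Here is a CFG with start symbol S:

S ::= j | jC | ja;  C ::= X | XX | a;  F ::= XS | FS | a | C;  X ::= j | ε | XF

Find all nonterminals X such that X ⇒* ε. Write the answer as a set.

{C, F, X}

Directly nullable (have an ε-rule): {X}.
C is nullable via C -> X (every symbol on the right is already known nullable).
F is nullable via F -> C (every symbol on the right is already known nullable).
Not nullable: S — each has a terminal in every rule's right-hand side or depends on a non-nullable symbol.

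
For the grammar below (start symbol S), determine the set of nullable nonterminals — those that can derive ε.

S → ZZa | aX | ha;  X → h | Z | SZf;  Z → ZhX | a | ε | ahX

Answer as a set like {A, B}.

Directly nullable (have an ε-rule): {Z}.
X is nullable via X -> Z (every symbol on the right is already known nullable).
Not nullable: S — each has a terminal in every rule's right-hand side or depends on a non-nullable symbol.

{X, Z}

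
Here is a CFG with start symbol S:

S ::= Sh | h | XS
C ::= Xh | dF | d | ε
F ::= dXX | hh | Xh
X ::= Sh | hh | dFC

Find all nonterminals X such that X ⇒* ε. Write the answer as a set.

{C}

Directly nullable (have an ε-rule): {C}.
Not nullable: F, S, X — each has a terminal in every rule's right-hand side or depends on a non-nullable symbol.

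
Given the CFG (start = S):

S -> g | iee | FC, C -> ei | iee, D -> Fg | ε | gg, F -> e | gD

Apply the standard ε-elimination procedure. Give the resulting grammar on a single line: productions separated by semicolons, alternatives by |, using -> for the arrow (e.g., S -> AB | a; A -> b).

S -> g | FC | iee; C -> ei | iee; D -> Fg | gg; F -> e | g | gD

Nullable set: {D}.
Drop D -> ε.
F -> gD: D nullable, giving g | gD.
Unchanged (no nullable symbols): S -> FC; S -> g; S -> iee; C -> ei; C -> iee; D -> Fg; D -> gg; F -> e.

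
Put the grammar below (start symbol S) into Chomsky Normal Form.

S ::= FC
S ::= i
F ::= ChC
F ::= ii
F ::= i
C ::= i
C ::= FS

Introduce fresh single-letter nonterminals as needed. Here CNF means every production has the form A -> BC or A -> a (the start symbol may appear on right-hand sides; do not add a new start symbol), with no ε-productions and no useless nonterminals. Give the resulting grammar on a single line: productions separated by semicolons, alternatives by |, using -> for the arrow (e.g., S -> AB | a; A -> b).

S -> i | FC; A -> h; B -> i; C -> i | FS; D -> AC; F -> i | BB | CD

No ε-productions.
No unit productions to eliminate.
TERM: introduce A -> h, B -> i and substitute in every rule of length ≥2.
BIN: F -> CAC becomes F -> CD, D -> AC.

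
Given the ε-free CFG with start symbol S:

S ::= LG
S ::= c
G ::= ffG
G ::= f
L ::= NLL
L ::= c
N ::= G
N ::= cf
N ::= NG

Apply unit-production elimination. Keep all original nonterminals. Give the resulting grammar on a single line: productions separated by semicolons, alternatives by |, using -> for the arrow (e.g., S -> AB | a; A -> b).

S -> c | LG; G -> f | ffG; L -> c | NLL; N -> f | NG | cf | ffG

Unit productions: N->G.
Unit pairs (A ⇒* B via units): (N,G).
S: inherits non-unit rules of {S} → LG | c.
G: inherits non-unit rules of {G} → f | ffG.
L: inherits non-unit rules of {L} → NLL | c.
N: inherits non-unit rules of {G, N} → NG | cf | f | ffG.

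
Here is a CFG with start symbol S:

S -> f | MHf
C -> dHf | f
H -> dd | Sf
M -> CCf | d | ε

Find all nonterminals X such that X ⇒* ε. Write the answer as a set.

Directly nullable (have an ε-rule): {M}.
Not nullable: C, H, S — each has a terminal in every rule's right-hand side or depends on a non-nullable symbol.

{M}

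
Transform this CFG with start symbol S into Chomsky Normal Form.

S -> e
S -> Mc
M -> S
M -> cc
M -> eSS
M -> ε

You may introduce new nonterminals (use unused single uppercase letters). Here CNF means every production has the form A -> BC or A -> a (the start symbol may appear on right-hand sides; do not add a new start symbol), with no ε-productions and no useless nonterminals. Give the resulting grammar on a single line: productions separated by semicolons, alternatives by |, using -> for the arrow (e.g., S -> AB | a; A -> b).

S -> c | e | MA; A -> c; B -> e; C -> SS; M -> c | e | AA | BC | MA

Nullable: {M}; after ε-elimination: S -> c | e | Mc; M -> S | cc | eSS.
After unit-elimination: S -> c | e | Mc; M -> c | e | Mc | cc | eSS.
TERM: introduce A -> c, B -> e and substitute in every rule of length ≥2.
BIN: M -> BSS becomes M -> BC, C -> SS.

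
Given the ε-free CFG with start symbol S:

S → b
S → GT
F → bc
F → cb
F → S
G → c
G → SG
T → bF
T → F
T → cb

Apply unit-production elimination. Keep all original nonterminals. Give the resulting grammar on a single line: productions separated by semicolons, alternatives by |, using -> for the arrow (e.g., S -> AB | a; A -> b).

Unit productions: F->S, T->F.
Unit pairs (A ⇒* B via units): (F,S), (T,F), (T,S).
S: inherits non-unit rules of {S} → GT | b.
F: inherits non-unit rules of {F, S} → GT | b | bc | cb.
G: inherits non-unit rules of {G} → SG | c.
T: inherits non-unit rules of {F, S, T} → GT | b | bF | bc | cb.

S -> b | GT; F -> b | GT | bc | cb; G -> c | SG; T -> b | GT | bF | bc | cb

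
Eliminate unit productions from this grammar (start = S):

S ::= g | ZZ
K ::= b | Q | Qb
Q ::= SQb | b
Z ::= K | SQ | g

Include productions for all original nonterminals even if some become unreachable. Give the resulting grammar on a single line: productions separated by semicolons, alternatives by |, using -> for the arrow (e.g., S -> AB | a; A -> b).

S -> g | ZZ; K -> b | Qb | SQb; Q -> b | SQb; Z -> b | g | Qb | SQ | SQb

Unit productions: K->Q, Z->K.
Unit pairs (A ⇒* B via units): (K,Q), (Z,K), (Z,Q).
S: inherits non-unit rules of {S} → ZZ | g.
K: inherits non-unit rules of {K, Q} → Qb | SQb | b.
Q: inherits non-unit rules of {Q} → SQb | b.
Z: inherits non-unit rules of {K, Q, Z} → Qb | SQ | SQb | b | g.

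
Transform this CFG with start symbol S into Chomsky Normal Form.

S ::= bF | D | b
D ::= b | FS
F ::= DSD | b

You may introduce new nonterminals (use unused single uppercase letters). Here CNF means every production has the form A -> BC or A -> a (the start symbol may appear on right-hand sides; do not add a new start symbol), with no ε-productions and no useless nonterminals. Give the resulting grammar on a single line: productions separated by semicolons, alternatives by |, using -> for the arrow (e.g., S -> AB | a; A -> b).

No ε-productions.
After unit-elimination: S -> b | FS | bF; D -> b | FS; F -> b | DSD.
TERM: introduce A -> b and substitute in every rule of length ≥2.
BIN: F -> DSD becomes F -> DB, B -> SD.

S -> b | AF | FS; A -> b; B -> SD; D -> b | FS; F -> b | DB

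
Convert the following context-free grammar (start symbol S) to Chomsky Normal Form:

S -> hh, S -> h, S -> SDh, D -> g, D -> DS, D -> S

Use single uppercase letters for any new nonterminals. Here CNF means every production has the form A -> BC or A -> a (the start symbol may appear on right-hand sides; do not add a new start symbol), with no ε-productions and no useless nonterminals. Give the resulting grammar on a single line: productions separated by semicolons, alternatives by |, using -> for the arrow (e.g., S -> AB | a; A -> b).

S -> h | AA | SC; A -> h; B -> DA; C -> DA; D -> g | h | AA | DS | SB

No ε-productions.
After unit-elimination: S -> h | hh | SDh; D -> g | h | DS | hh | SDh.
TERM: introduce A -> h and substitute in every rule of length ≥2.
BIN: D -> SDA becomes D -> SB, B -> DA; S -> SDA becomes S -> SC, C -> DA.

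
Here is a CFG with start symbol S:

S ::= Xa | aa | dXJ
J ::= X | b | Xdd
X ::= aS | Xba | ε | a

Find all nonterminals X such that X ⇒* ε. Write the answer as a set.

{J, X}

Directly nullable (have an ε-rule): {X}.
J is nullable via J -> X (every symbol on the right is already known nullable).
Not nullable: S — each has a terminal in every rule's right-hand side or depends on a non-nullable symbol.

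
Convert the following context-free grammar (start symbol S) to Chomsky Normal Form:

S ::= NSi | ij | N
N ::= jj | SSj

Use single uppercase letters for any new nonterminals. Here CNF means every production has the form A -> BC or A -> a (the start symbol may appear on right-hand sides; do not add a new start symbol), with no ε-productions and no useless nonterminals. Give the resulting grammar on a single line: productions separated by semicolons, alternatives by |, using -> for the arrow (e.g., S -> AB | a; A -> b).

S -> AA | BA | ND | SE; A -> j; B -> i; C -> SA; D -> SB; E -> SA; N -> AA | SC

No ε-productions.
After unit-elimination: S -> ij | jj | NSi | SSj; N -> jj | SSj.
TERM: introduce B -> i, A -> j and substitute in every rule of length ≥2.
BIN: N -> SSA becomes N -> SC, C -> SA; S -> NSB becomes S -> ND, D -> SB; S -> SSA becomes S -> SE, E -> SA.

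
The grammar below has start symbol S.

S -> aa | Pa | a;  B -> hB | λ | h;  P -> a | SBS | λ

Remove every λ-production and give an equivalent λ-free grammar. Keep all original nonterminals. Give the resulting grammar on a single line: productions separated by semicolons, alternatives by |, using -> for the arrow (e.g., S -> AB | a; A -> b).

S -> a | Pa | aa; B -> h | hB; P -> a | SS | SBS

Nullable set: {B, P}.
S -> Pa: P nullable, giving Pa | a.
Drop B -> λ.
B -> hB: B nullable, giving h | hB.
Drop P -> λ.
P -> SBS: B nullable, giving SBS | SS.
Unchanged (no nullable symbols): S -> a; S -> aa; B -> h; P -> a.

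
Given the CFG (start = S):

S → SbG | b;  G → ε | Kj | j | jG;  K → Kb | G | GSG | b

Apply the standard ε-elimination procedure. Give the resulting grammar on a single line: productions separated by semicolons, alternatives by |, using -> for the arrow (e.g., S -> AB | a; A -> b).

Nullable set: {G, K}.
S -> SbG: G nullable, giving Sb | SbG.
Drop G -> ε.
G -> Kj: K nullable, giving Kj | j.
G -> jG: G nullable, giving j | jG.
K -> G: G nullable, giving G.
K -> GSG: G, G nullable, giving GS | GSG | S | SG.
K -> Kb: K nullable, giving Kb | b.
Unchanged (no nullable symbols): S -> b; G -> j; K -> b.

S -> b | Sb | SbG; G -> j | Kj | jG; K -> G | S | b | GS | Kb | SG | GSG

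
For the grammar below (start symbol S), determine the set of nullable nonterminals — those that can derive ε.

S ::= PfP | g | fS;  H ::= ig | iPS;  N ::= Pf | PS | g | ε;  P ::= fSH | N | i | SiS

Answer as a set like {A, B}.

{N, P}

Directly nullable (have an ε-rule): {N}.
P is nullable via P -> N (every symbol on the right is already known nullable).
Not nullable: H, S — each has a terminal in every rule's right-hand side or depends on a non-nullable symbol.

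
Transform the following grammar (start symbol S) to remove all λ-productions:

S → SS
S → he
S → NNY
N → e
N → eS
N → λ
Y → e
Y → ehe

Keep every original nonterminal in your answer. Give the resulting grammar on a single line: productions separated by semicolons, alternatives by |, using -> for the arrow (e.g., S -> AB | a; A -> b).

S -> Y | NY | SS | he | NNY; N -> e | eS; Y -> e | ehe

Nullable set: {N}.
S -> NNY: N, N nullable, giving NNY | NY | Y.
Drop N -> λ.
Unchanged (no nullable symbols): S -> SS; S -> he; N -> e; N -> eS; Y -> e; Y -> ehe.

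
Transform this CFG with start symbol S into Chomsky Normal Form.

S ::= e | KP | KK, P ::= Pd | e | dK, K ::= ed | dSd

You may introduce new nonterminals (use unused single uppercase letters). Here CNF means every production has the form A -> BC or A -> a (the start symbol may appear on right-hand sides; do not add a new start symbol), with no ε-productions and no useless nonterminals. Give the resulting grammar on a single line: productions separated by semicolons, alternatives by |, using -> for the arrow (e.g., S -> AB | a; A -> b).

No ε-productions.
No unit productions to eliminate.
TERM: introduce A -> d, B -> e and substitute in every rule of length ≥2.
BIN: K -> ASA becomes K -> AC, C -> SA.

S -> e | KK | KP; A -> d; B -> e; C -> SA; K -> AC | BA; P -> e | AK | PA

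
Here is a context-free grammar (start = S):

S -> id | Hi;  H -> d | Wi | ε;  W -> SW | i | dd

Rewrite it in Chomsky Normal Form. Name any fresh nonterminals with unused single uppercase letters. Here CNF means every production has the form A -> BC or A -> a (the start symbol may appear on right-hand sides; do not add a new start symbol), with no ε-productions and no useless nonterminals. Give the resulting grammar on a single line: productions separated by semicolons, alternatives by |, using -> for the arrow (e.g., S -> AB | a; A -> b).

S -> i | AB | HA; A -> i; B -> d; H -> d | WA; W -> i | BB | SW

Nullable: {H}; after ε-elimination: S -> i | Hi | id; H -> d | Wi; W -> i | SW | dd.
No unit productions to eliminate.
TERM: introduce B -> d, A -> i and substitute in every rule of length ≥2.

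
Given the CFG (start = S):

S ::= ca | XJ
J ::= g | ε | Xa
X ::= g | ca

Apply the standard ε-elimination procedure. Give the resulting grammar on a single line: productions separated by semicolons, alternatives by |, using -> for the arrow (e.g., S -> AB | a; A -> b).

S -> X | XJ | ca; J -> g | Xa; X -> g | ca

Nullable set: {J}.
S -> XJ: J nullable, giving X | XJ.
Drop J -> ε.
Unchanged (no nullable symbols): S -> ca; J -> Xa; J -> g; X -> ca; X -> g.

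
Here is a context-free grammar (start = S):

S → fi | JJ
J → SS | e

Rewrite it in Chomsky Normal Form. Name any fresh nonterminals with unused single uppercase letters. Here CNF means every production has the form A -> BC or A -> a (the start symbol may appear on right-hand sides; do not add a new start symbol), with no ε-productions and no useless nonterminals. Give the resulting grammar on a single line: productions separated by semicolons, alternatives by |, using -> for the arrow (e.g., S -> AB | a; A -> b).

No ε-productions.
No unit productions to eliminate.
TERM: introduce A -> f, B -> i and substitute in every rule of length ≥2.

S -> AB | JJ; A -> f; B -> i; J -> e | SS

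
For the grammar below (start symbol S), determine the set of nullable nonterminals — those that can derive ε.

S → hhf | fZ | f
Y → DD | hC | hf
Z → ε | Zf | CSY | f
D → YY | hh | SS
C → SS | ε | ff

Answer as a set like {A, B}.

{C, Z}

Directly nullable (have an ε-rule): {C, Z}.
Not nullable: D, S, Y — each has a terminal in every rule's right-hand side or depends on a non-nullable symbol.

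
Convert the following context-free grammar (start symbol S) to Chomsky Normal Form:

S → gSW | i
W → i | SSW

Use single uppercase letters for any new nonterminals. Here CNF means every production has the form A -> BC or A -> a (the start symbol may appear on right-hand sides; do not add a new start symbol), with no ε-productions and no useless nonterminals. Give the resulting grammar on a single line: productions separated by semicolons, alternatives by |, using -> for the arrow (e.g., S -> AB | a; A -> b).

S -> i | AB; A -> g; B -> SW; C -> SW; W -> i | SC

No ε-productions.
No unit productions to eliminate.
TERM: introduce A -> g and substitute in every rule of length ≥2.
BIN: S -> ASW becomes S -> AB, B -> SW; W -> SSW becomes W -> SC, C -> SW.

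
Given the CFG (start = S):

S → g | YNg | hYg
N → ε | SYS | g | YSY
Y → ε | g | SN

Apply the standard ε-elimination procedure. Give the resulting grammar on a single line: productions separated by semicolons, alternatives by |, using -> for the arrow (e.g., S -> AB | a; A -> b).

S -> g | Ng | Yg | hg | YNg | hYg; N -> S | g | SS | SY | YS | SYS | YSY; Y -> S | g | SN

Nullable set: {N, Y}.
S -> YNg: Y, N nullable, giving Ng | YNg | Yg | g.
S -> hYg: Y nullable, giving hYg | hg.
Drop N -> ε.
N -> SYS: Y nullable, giving SS | SYS.
N -> YSY: Y, Y nullable, giving S | SY | YS | YSY.
Drop Y -> ε.
Y -> SN: N nullable, giving S | SN.
Unchanged (no nullable symbols): S -> g; N -> g; Y -> g.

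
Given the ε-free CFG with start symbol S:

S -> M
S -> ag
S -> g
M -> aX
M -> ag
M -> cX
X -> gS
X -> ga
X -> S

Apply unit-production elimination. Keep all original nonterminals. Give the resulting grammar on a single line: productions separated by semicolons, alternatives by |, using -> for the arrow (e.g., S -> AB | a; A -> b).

Unit productions: S->M, X->S.
Unit pairs (A ⇒* B via units): (S,M), (X,M), (X,S).
S: inherits non-unit rules of {M, S} → aX | ag | cX | g.
M: inherits non-unit rules of {M} → aX | ag | cX.
X: inherits non-unit rules of {M, S, X} → aX | ag | cX | g | gS | ga.

S -> g | aX | ag | cX; M -> aX | ag | cX; X -> g | aX | ag | cX | gS | ga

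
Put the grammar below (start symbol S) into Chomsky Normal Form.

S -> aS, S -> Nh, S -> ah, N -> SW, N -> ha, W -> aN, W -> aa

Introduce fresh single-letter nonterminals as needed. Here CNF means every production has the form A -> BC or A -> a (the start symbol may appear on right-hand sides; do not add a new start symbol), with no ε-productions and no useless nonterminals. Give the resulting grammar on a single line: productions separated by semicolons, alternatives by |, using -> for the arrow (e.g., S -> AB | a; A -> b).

S -> BA | BS | NA; A -> h; B -> a; N -> AB | SW; W -> BB | BN

No ε-productions.
No unit productions to eliminate.
TERM: introduce B -> a, A -> h and substitute in every rule of length ≥2.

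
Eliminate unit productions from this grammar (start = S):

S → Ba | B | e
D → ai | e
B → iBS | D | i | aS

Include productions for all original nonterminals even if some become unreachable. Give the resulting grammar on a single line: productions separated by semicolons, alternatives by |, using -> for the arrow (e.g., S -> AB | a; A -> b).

S -> e | i | Ba | aS | ai | iBS; B -> e | i | aS | ai | iBS; D -> e | ai

Unit productions: B->D, S->B.
Unit pairs (A ⇒* B via units): (B,D), (S,B), (S,D).
S: inherits non-unit rules of {B, D, S} → Ba | aS | ai | e | i | iBS.
B: inherits non-unit rules of {B, D} → aS | ai | e | i | iBS.
D: inherits non-unit rules of {D} → ai | e.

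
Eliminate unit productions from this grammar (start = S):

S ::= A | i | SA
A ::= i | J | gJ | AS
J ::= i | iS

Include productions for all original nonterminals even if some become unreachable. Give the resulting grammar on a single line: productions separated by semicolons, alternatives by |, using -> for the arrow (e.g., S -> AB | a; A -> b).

Unit productions: A->J, S->A.
Unit pairs (A ⇒* B via units): (A,J), (S,A), (S,J).
S: inherits non-unit rules of {A, J, S} → AS | SA | gJ | i | iS.
A: inherits non-unit rules of {A, J} → AS | gJ | i | iS.
J: inherits non-unit rules of {J} → i | iS.

S -> i | AS | SA | gJ | iS; A -> i | AS | gJ | iS; J -> i | iS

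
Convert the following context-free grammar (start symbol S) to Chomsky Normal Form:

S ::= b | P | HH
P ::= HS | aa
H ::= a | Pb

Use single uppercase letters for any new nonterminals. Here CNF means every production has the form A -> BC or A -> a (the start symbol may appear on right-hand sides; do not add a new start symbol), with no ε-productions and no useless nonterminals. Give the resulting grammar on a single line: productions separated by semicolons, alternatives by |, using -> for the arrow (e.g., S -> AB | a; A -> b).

S -> b | BB | HH | HS; A -> b; B -> a; H -> a | PA; P -> BB | HS

No ε-productions.
After unit-elimination: S -> b | HH | HS | aa; H -> a | Pb; P -> HS | aa.
TERM: introduce B -> a, A -> b and substitute in every rule of length ≥2.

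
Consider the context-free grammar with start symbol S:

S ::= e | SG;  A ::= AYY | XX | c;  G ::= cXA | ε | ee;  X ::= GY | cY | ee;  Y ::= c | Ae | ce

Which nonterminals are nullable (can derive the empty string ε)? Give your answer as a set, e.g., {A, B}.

{G}

Directly nullable (have an ε-rule): {G}.
Not nullable: A, S, X, Y — each has a terminal in every rule's right-hand side or depends on a non-nullable symbol.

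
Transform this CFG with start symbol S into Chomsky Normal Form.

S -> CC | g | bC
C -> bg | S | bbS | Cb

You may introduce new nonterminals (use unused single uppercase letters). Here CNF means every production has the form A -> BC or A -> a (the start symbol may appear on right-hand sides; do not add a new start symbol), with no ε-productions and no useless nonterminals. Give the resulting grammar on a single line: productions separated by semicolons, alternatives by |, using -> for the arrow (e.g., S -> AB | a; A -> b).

S -> g | AC | CC; A -> b; B -> g; C -> g | AB | AC | AD | CA | CC; D -> AS

No ε-productions.
After unit-elimination: S -> g | CC | bC; C -> g | CC | Cb | bC | bg | bbS.
TERM: introduce A -> b, B -> g and substitute in every rule of length ≥2.
BIN: C -> AAS becomes C -> AD, D -> AS.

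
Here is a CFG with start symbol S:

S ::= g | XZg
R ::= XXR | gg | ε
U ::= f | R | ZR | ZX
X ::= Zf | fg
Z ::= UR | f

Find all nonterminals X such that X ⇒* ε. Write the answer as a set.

{R, U, Z}

Directly nullable (have an ε-rule): {R}.
U is nullable via U -> R (every symbol on the right is already known nullable).
Z is nullable via Z -> UR (every symbol on the right is already known nullable).
Not nullable: S, X — each has a terminal in every rule's right-hand side or depends on a non-nullable symbol.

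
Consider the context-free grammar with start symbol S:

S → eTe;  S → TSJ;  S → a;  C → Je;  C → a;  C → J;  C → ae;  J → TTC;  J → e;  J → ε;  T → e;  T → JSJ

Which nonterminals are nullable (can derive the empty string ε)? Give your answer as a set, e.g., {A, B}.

Directly nullable (have an ε-rule): {J}.
C is nullable via C -> J (every symbol on the right is already known nullable).
Not nullable: S, T — each has a terminal in every rule's right-hand side or depends on a non-nullable symbol.

{C, J}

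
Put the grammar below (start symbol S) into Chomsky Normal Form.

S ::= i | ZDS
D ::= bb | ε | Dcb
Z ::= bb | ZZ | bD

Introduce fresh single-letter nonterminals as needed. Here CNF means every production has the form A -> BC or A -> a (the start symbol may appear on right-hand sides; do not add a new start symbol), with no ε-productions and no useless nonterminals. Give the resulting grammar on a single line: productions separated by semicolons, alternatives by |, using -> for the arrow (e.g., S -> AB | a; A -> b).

S -> i | ZE | ZS; A -> c; B -> b; C -> AB; D -> AB | BB | DC; E -> DS; Z -> b | BB | BD | ZZ

Nullable: {D}; after ε-elimination: S -> i | ZS | ZDS; D -> bb | cb | Dcb; Z -> b | ZZ | bD | bb.
No unit productions to eliminate.
TERM: introduce B -> b, A -> c and substitute in every rule of length ≥2.
BIN: D -> DAB becomes D -> DC, C -> AB; S -> ZDS becomes S -> ZE, E -> DS.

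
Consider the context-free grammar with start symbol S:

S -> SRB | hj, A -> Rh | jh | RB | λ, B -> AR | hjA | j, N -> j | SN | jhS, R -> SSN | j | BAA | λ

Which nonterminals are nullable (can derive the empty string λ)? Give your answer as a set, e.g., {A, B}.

{A, B, R}

Directly nullable (have an ε-rule): {A, R}.
B is nullable via B -> AR (every symbol on the right is already known nullable).
Not nullable: N, S — each has a terminal in every rule's right-hand side or depends on a non-nullable symbol.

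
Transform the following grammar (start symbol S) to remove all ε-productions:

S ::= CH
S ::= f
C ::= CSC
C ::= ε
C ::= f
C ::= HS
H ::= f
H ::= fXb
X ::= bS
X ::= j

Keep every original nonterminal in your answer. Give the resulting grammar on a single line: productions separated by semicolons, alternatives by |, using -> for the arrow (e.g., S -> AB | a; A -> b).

S -> H | f | CH; C -> S | f | CS | HS | SC | CSC; H -> f | fXb; X -> j | bS

Nullable set: {C}.
S -> CH: C nullable, giving CH | H.
Drop C -> ε.
C -> CSC: C, C nullable, giving CS | CSC | S | SC.
Unchanged (no nullable symbols): S -> f; C -> HS; C -> f; H -> f; H -> fXb; X -> bS; X -> j.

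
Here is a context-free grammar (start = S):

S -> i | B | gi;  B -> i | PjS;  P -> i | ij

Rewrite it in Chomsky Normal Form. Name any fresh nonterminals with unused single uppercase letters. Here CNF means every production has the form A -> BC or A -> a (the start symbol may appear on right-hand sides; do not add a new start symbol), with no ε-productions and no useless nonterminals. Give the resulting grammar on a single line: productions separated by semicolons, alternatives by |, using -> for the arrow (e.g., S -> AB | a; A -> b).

S -> i | DC | PF; A -> j; C -> i; D -> g; F -> AS; P -> i | CA

No ε-productions.
After unit-elimination: S -> i | gi | PjS; B -> i | PjS; P -> i | ij.
TERM: introduce D -> g, C -> i, A -> j and substitute in every rule of length ≥2.
BIN: B -> PAS becomes B -> PE, E -> AS; S -> PAS becomes S -> PF, F -> AS.
Drop unreachable/unproductive: B.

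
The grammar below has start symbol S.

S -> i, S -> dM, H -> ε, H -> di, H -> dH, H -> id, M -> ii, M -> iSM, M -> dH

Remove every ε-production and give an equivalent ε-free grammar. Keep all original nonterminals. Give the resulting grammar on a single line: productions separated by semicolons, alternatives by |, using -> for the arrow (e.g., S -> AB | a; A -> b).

S -> i | dM; H -> d | dH | di | id; M -> d | dH | ii | iSM

Nullable set: {H}.
Drop H -> ε.
H -> dH: H nullable, giving d | dH.
M -> dH: H nullable, giving d | dH.
Unchanged (no nullable symbols): S -> dM; S -> i; H -> di; H -> id; M -> iSM; M -> ii.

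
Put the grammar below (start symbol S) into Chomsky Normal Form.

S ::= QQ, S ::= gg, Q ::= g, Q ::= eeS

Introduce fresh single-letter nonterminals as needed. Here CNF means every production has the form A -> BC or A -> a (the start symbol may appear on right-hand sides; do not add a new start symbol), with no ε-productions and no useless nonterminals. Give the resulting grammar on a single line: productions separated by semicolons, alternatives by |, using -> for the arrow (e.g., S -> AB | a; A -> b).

S -> BB | QQ; A -> e; B -> g; C -> AS; Q -> g | AC

No ε-productions.
No unit productions to eliminate.
TERM: introduce A -> e, B -> g and substitute in every rule of length ≥2.
BIN: Q -> AAS becomes Q -> AC, C -> AS.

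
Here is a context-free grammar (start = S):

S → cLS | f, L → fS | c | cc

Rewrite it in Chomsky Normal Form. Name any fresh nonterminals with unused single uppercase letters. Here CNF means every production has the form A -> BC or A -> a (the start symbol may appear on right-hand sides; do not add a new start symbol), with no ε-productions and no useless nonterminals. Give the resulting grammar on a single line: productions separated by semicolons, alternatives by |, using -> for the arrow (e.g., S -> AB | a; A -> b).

S -> f | AC; A -> c; B -> f; C -> LS; L -> c | AA | BS

No ε-productions.
No unit productions to eliminate.
TERM: introduce A -> c, B -> f and substitute in every rule of length ≥2.
BIN: S -> ALS becomes S -> AC, C -> LS.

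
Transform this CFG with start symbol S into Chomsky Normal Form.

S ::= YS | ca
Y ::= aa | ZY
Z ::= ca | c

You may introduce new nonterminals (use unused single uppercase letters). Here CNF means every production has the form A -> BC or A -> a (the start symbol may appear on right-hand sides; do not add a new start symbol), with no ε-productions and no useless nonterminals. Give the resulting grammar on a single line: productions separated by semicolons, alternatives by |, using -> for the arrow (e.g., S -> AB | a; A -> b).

No ε-productions.
No unit productions to eliminate.
TERM: introduce B -> a, A -> c and substitute in every rule of length ≥2.

S -> AB | YS; A -> c; B -> a; Y -> BB | ZY; Z -> c | AB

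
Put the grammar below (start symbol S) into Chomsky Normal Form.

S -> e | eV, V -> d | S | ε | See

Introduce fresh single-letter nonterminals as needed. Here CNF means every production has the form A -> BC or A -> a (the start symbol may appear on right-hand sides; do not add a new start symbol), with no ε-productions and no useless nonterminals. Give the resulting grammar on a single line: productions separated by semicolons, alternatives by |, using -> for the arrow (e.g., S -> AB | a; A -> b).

Nullable: {V}; after ε-elimination: S -> e | eV; V -> S | d | See.
After unit-elimination: S -> e | eV; V -> d | e | eV | See.
TERM: introduce A -> e and substitute in every rule of length ≥2.
BIN: V -> SAA becomes V -> SB, B -> AA.

S -> e | AV; A -> e; B -> AA; V -> d | e | AV | SB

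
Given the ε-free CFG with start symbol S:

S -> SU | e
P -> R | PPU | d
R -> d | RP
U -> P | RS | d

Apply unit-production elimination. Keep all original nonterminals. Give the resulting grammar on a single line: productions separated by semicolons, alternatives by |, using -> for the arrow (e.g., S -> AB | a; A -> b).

S -> e | SU; P -> d | RP | PPU; R -> d | RP; U -> d | RP | RS | PPU

Unit productions: P->R, U->P.
Unit pairs (A ⇒* B via units): (P,R), (U,P), (U,R).
S: inherits non-unit rules of {S} → SU | e.
P: inherits non-unit rules of {P, R} → PPU | RP | d.
R: inherits non-unit rules of {R} → RP | d.
U: inherits non-unit rules of {P, R, U} → PPU | RP | RS | d.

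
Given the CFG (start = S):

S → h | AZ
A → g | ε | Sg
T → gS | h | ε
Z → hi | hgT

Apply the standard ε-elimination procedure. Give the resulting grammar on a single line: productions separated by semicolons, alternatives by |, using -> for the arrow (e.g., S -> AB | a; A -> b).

S -> Z | h | AZ; A -> g | Sg; T -> h | gS; Z -> hg | hi | hgT

Nullable set: {A, T}.
S -> AZ: A nullable, giving AZ | Z.
Drop A -> ε.
Drop T -> ε.
Z -> hgT: T nullable, giving hg | hgT.
Unchanged (no nullable symbols): S -> h; A -> Sg; A -> g; T -> gS; T -> h; Z -> hi.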